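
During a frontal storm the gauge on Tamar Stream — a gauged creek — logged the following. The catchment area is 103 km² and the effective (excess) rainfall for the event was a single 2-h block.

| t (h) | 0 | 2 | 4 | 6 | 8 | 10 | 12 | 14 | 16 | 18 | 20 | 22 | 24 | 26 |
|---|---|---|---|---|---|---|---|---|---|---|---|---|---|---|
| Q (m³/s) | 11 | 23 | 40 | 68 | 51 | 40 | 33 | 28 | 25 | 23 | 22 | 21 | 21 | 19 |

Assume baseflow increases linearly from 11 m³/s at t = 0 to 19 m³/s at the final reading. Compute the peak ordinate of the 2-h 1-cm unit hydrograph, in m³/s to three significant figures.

Direct runoff: 0.00, 11.38, 27.77, 55.15, 37.54, 25.92, 18.31, 12.69, 9.08, 6.46, 4.85, 3.23, 2.62, 0.00 m³/s; ΣQ_DR = 215.0 m³/s, peak = 55.15 m³/s.
Runoff depth d = ΣQ_DR·Δt / A = 215.0 × 7200 / (103 km²) = 15.03 mm.
The 1-cm UH is the DRH scaled by (10 mm)/d, so U_p = 55.15 × 10/15.03 = 36.7 m³/s.

U_p ≈ 36.7 m³/s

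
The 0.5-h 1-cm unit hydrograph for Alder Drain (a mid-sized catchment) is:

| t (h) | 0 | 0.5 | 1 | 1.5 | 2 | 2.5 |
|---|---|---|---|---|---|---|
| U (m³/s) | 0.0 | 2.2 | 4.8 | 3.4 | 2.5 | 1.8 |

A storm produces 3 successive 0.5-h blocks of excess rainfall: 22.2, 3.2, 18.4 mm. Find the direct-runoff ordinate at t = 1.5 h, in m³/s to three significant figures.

Q ≈ 13.1 m³/s

By discrete convolution, Q_j = Σ (P_i / 10 mm) · U_{j−i}.
At t = 1.5 h (j=3): Q = (22.2/10)·3.4 + (3.2/10)·4.8 + (18.4/10)·2.2 = 13.1 m³/s.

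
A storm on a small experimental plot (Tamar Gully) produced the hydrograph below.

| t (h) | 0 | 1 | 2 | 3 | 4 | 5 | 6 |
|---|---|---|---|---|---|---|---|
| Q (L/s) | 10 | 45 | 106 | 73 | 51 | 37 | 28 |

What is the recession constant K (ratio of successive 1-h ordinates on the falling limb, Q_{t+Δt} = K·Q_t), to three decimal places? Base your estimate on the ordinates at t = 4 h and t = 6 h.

Using the recession-limb readings at t = 4 h and t = 6 h: Q falls from 51 to 28 L/s over 2 intervals.
K = (Q₂/Q₁)^(1/2) = (28/51)^(1/2) = 0.741.

K ≈ 0.741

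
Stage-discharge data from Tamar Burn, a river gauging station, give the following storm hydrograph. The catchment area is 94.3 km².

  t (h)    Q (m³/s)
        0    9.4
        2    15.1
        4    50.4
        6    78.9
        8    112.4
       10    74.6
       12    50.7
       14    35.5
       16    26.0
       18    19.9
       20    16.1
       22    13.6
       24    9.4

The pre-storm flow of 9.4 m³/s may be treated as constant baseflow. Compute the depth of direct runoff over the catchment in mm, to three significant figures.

d ≈ 29.8 mm

Direct runoff: 0.0, 5.7, 41.0, 69.5, 103.0, 65.2, 41.3, 26.1, 16.6, 10.5, 6.7, 4.2, 0.0 m³/s; ΣQ_DR = 389.8 m³/s.
V = ΣQ_DR · Δt = 389.8 × 7200 s = 2.807 × 10^6 m³.
Over A = 94.3 km², depth = V / A = 29.8 mm.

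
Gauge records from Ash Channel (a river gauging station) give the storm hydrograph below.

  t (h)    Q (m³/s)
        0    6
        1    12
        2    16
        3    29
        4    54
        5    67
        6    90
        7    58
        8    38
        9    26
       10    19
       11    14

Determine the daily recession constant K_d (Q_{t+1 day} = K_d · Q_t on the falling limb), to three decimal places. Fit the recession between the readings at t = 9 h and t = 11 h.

Between t = 9 h and t = 11 h the flow falls from 26 to 14 m³/s over 2×1 h = 2 h.
Per-interval ratio K = (14/26)^(1/2) = 0.7338; K_d = K^(24/1) = 0.001.

K_d ≈ 0.001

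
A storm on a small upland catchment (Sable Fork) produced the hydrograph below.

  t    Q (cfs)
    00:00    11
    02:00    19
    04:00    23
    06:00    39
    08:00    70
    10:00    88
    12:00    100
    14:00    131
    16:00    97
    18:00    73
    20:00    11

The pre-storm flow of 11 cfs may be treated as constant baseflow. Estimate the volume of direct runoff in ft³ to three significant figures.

Direct-runoff ordinates (Q − Q_b): 0.0, 8.0, 12.0, 28.0, 59.0, 77.0, 89.0, 120.0, 86.0, 62.0, 0.0 cfs.
ΣQ_DR = 541.0 cfs.
With Δt = 2 h = 7200 s, V = ΣQ_DR · Δt = 541.0 × 7200 = 3.90 × 10^6 ft³.

V ≈ 3.90 × 10^6 ft³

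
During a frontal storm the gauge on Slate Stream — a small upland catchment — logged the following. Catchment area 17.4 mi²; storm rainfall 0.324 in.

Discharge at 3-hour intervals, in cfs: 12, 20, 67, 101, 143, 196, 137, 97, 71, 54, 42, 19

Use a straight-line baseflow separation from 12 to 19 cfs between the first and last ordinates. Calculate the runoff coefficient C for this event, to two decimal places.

C ≈ 0.64

ΣQ_DR = 773.0 cfs; V = ΣQ_DR·Δt = 8.348 × 10^6 ft³.
Runoff depth d = V / A = 0.2065 in.
C = d / P = 0.2065 / 0.324 = 0.64.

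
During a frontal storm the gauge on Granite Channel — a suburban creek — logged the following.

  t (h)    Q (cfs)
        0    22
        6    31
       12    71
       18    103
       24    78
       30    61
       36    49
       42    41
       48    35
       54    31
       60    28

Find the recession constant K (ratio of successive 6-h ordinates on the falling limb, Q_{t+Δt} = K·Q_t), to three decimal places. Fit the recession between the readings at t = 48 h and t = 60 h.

K ≈ 0.894

Using the recession-limb readings at t = 48 h and t = 60 h: Q falls from 35 to 28 cfs over 2 intervals.
K = (Q₂/Q₁)^(1/2) = (28/35)^(1/2) = 0.894.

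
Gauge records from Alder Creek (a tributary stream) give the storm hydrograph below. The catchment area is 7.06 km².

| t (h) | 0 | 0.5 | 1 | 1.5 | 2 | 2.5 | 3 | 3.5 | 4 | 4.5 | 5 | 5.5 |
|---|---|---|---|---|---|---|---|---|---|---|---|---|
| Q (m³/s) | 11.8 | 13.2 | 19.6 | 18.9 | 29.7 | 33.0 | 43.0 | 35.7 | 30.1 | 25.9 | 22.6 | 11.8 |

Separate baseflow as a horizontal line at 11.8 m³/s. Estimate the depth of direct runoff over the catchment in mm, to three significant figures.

Direct runoff: 0.0, 1.4, 7.8, 7.1, 17.9, 21.2, 31.2, 23.9, 18.3, 14.1, 10.8, 0.0 m³/s; ΣQ_DR = 153.7 m³/s.
V = ΣQ_DR · Δt = 153.7 × 1800 s = 2.767 × 10^5 m³.
Over A = 7.06 km², depth = V / A = 39.2 mm.

d ≈ 39.2 mm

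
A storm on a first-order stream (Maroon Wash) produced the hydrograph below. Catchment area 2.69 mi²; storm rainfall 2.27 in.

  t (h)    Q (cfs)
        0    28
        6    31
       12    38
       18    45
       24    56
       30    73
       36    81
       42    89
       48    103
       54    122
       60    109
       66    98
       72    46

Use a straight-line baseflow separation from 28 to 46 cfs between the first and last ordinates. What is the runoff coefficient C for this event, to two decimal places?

C ≈ 0.67

ΣQ_DR = 438.0 cfs; V = ΣQ_DR·Δt = 9.461 × 10^6 ft³.
Runoff depth d = V / A = 1.514 in.
C = d / P = 1.514 / 2.27 = 0.67.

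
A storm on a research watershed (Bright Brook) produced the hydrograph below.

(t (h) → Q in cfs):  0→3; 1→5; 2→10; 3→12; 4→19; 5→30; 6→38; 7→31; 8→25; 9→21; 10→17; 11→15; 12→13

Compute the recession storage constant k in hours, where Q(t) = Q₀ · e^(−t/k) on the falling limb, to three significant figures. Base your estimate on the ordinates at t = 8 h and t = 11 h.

k ≈ 5.87 h

On the falling limb, Q drops from 25 to 15 cfs between t = 8 h and t = 11 h (Δt = 3 h).
k = −Δt / ln(Q₂/Q₁) = −3 / ln(15/25) = 5.87 h.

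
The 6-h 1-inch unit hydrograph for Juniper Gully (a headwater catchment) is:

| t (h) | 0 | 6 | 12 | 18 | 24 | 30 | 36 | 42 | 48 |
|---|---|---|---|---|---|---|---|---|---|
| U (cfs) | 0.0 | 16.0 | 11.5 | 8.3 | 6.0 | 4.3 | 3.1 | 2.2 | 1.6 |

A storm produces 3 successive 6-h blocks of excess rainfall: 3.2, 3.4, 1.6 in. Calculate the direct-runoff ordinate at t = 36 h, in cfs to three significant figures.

By discrete convolution, Q_j = Σ (P_i / 1 in) · U_{j−i}.
At t = 36 h (j=6): Q = (3.2/1)·3.1 + (3.4/1)·4.3 + (1.6/1)·6.0 = 34.1 cfs.

Q ≈ 34.1 cfs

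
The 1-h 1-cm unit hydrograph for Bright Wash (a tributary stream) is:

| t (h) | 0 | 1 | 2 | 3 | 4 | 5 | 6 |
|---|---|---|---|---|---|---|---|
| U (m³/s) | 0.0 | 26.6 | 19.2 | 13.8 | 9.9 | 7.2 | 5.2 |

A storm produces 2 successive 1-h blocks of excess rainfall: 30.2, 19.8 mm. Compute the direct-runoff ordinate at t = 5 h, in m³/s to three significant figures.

Q ≈ 41.3 m³/s

By discrete convolution, Q_j = Σ (P_i / 10 mm) · U_{j−i}.
At t = 5 h (j=5): Q = (30.2/10)·7.2 + (19.8/10)·9.9 = 41.3 m³/s.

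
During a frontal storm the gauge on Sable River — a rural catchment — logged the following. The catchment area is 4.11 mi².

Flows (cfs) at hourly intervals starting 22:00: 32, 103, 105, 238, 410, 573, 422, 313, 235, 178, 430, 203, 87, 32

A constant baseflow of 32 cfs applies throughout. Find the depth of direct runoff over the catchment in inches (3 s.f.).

Direct runoff: 0.0, 71.0, 73.0, 206.0, 378.0, 541.0, 390.0, 281.0, 203.0, 146.0, 398.0, 171.0, 55.0, 0.0 cfs; ΣQ_DR = 2913 cfs.
V = ΣQ_DR · Δt = 2913 × 3600 s = 1.049 × 10^7 ft³.
Over A = 4.11 mi², depth = V / A = 1.10 in.

d ≈ 1.10 in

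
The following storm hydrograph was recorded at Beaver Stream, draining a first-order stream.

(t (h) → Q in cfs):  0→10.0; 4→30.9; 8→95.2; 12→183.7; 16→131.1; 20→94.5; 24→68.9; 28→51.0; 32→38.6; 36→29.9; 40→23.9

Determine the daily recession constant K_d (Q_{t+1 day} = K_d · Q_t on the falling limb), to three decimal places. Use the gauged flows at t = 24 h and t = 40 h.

Between t = 24 h and t = 40 h the flow falls from 68.9 to 23.9 cfs over 4×4 h = 16 h.
Per-interval ratio K = (23.9/68.9)^(1/4) = 0.7674; K_d = K^(24/4) = 0.204.

K_d ≈ 0.204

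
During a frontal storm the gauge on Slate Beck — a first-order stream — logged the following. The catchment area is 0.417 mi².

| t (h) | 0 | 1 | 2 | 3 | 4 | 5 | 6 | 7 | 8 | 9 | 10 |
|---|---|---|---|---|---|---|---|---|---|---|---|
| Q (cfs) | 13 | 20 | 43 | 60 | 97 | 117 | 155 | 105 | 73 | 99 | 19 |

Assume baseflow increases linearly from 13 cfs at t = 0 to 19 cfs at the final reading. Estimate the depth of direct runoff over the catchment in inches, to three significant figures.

Direct runoff: 0.00, 6.40, 28.80, 45.20, 81.60, 101.00, 138.40, 87.80, 55.20, 80.60, 0.00 cfs; ΣQ_DR = 625.0 cfs.
V = ΣQ_DR · Δt = 625.0 × 3600 s = 2.250 × 10^6 ft³.
Over A = 0.417 mi², depth = V / A = 2.32 in.

d ≈ 2.32 in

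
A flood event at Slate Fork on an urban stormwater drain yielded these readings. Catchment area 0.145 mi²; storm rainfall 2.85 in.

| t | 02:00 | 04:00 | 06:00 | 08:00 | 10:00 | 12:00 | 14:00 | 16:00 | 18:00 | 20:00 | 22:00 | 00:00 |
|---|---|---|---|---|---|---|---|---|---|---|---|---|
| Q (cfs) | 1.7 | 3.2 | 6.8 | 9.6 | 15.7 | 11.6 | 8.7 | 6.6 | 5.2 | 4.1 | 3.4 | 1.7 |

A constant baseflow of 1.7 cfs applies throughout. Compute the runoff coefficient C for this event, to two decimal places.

C ≈ 0.43

ΣQ_DR = 57.90 cfs; V = ΣQ_DR·Δt = 4.169 × 10^5 ft³.
Runoff depth d = V / A = 1.238 in.
C = d / P = 1.238 / 2.85 = 0.43.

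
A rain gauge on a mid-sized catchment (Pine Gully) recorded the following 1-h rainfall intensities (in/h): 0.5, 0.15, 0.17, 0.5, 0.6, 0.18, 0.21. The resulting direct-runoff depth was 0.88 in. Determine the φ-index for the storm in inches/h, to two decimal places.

Only the 3 blocks with intensity above φ contribute runoff: 0.5, 0.5, 0.6 in/h.
Σ(I−φ)·Δt = d  ⇒  (0.5+0.5+0.6 − 3φ)·1 = 0.88
φ = (1.600 − 0.88/1) / 3 = 0.24 in/h.

φ ≈ 0.24 in/h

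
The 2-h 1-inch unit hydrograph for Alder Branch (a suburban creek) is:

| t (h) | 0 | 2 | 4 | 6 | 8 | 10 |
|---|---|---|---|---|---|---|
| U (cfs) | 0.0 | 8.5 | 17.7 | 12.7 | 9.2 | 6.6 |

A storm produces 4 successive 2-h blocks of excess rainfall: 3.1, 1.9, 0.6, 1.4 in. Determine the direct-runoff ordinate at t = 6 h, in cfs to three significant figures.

Q ≈ 78.1 cfs

By discrete convolution, Q_j = Σ (P_i / 1 in) · U_{j−i}.
At t = 6 h (j=3): Q = (3.1/1)·12.7 + (1.9/1)·17.7 + (0.6/1)·8.5 + (1.4/1)·0.0 = 78.1 cfs.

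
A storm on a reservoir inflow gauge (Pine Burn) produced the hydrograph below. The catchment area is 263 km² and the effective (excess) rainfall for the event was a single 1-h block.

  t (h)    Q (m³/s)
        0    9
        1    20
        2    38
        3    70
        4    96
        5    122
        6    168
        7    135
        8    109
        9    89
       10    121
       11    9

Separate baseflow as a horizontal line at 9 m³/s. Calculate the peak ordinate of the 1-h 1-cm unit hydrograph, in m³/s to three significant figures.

Direct runoff: 0.0, 11.0, 29.0, 61.0, 87.0, 113.0, 159.0, 126.0, 100.0, 80.0, 112.0, 0.0 m³/s; ΣQ_DR = 878.0 m³/s, peak = 159.0 m³/s.
Runoff depth d = ΣQ_DR·Δt / A = 878.0 × 3600 / (263 km²) = 12.02 mm.
The 1-cm UH is the DRH scaled by (10 mm)/d, so U_p = 159.0 × 10/12.02 = 132 m³/s.

U_p ≈ 132 m³/s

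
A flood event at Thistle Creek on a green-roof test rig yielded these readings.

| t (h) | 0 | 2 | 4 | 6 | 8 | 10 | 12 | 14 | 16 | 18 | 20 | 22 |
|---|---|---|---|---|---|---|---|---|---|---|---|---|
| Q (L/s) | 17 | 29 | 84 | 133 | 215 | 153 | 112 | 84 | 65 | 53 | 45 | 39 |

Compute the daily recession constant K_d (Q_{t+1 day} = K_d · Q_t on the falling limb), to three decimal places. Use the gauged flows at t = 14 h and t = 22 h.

Between t = 14 h and t = 22 h the flow falls from 84 to 39 L/s over 4×2 h = 8 h.
Per-interval ratio K = (39/84)^(1/4) = 0.8255; K_d = K^(24/2) = 0.100.

K_d ≈ 0.100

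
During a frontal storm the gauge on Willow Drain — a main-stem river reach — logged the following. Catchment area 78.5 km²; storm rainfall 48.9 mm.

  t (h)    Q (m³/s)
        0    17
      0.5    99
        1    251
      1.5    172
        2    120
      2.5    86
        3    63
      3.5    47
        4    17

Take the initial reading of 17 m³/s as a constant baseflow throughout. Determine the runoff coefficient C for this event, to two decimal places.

C ≈ 0.34

ΣQ_DR = 719.0 m³/s; V = ΣQ_DR·Δt = 1.294 × 10^6 m³.
Runoff depth d = V / A = 16.49 mm.
C = d / P = 16.49 / 48.9 = 0.34.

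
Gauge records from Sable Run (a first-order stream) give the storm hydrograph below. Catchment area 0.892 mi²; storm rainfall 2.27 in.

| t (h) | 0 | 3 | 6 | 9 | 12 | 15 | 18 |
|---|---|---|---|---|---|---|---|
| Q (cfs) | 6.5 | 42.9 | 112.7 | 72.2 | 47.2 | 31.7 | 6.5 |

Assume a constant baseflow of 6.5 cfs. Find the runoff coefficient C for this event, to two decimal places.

C ≈ 0.63

ΣQ_DR = 274.2 cfs; V = ΣQ_DR·Δt = 2.961 × 10^6 ft³.
Runoff depth d = V / A = 1.429 in.
C = d / P = 1.429 / 2.27 = 0.63.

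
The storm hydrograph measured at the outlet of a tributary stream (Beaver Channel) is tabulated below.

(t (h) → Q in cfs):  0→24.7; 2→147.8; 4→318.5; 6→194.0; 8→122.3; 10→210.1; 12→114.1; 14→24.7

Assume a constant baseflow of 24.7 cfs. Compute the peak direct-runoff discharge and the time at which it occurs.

Subtracting baseflow gives direct-runoff ordinates: 0.0, 123.1, 293.8, 169.3, 97.6, 185.4, 89.4, 0.0 cfs.
The maximum is 293.8 cfs, occurring at the reading for t = 4 h.

Q_p = 293.8 cfs at t = 4 h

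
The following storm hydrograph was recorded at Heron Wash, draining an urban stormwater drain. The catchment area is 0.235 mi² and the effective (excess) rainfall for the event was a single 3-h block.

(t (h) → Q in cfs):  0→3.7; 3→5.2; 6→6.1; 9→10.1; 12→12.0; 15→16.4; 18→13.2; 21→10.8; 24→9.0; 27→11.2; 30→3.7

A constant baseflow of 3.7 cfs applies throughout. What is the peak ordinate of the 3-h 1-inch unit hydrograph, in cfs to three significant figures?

Direct runoff: 0.0, 1.5, 2.4, 6.4, 8.3, 12.7, 9.5, 7.1, 5.3, 7.5, 0.0 cfs; ΣQ_DR = 60.70 cfs, peak = 12.7 cfs.
Runoff depth d = ΣQ_DR·Δt / A = 60.70 × 10800 / (0.235 mi²) = 1.201 in.
The 1-inch UH is the DRH scaled by (1 in)/d, so U_p = 12.7 × 1/1.201 = 10.6 cfs.

U_p ≈ 10.6 cfs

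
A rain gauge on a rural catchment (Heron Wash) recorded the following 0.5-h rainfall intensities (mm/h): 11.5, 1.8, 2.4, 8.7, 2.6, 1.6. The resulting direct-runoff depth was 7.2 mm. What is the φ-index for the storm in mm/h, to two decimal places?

φ ≈ 2.90 mm/h

Only the 2 blocks with intensity above φ contribute runoff: 11.5, 8.7 mm/h.
Σ(I−φ)·Δt = d  ⇒  (11.5+8.7 − 2φ)·0.5 = 7.2
φ = (20.20 − 7.2/0.5) / 2 = 2.90 mm/h.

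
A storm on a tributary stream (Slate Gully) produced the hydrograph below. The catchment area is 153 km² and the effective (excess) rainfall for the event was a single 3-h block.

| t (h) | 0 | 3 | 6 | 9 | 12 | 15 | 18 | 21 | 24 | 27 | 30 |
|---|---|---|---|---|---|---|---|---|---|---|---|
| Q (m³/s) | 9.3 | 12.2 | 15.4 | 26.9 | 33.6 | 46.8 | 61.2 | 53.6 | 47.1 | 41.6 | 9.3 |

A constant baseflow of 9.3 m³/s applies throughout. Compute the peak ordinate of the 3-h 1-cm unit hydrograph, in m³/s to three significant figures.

U_p ≈ 28.9 m³/s

Direct runoff: 0.0, 2.9, 6.1, 17.6, 24.3, 37.5, 51.9, 44.3, 37.8, 32.3, 0.0 m³/s; ΣQ_DR = 254.7 m³/s, peak = 51.9 m³/s.
Runoff depth d = ΣQ_DR·Δt / A = 254.7 × 10800 / (153 km²) = 17.98 mm.
The 1-cm UH is the DRH scaled by (10 mm)/d, so U_p = 51.9 × 10/17.98 = 28.9 m³/s.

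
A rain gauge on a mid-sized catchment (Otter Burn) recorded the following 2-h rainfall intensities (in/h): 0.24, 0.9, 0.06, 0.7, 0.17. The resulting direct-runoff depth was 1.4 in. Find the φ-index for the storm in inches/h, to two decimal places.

φ ≈ 0.45 in/h

Only the 2 blocks with intensity above φ contribute runoff: 0.9, 0.7 in/h.
Σ(I−φ)·Δt = d  ⇒  (0.9+0.7 − 2φ)·2 = 1.4
φ = (1.600 − 1.4/2) / 2 = 0.45 in/h.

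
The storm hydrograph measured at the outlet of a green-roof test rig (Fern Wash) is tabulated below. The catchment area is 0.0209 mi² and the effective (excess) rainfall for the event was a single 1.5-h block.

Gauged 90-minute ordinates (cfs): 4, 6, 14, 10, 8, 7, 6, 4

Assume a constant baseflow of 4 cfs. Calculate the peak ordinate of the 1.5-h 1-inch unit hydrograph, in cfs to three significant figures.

U_p ≈ 3.33 cfs

Direct runoff: 0.0, 2.0, 10.0, 6.0, 4.0, 3.0, 2.0, 0.0 cfs; ΣQ_DR = 27.00 cfs, peak = 10.0 cfs.
Runoff depth d = ΣQ_DR·Δt / A = 27.00 × 5400 / (0.0209 mi²) = 3.003 in.
The 1-inch UH is the DRH scaled by (1 in)/d, so U_p = 10.0 × 1/3.003 = 3.33 cfs.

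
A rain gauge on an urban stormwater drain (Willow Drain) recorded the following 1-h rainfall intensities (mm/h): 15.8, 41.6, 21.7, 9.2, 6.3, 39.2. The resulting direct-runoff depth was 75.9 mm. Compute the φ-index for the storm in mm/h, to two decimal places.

φ ≈ 10.60 mm/h

Only the 4 blocks with intensity above φ contribute runoff: 15.8, 41.6, 21.7, 39.2 mm/h.
Σ(I−φ)·Δt = d  ⇒  (15.8+41.6+21.7+39.2 − 4φ)·1 = 75.9
φ = (118.3 − 75.9/1) / 4 = 10.60 mm/h.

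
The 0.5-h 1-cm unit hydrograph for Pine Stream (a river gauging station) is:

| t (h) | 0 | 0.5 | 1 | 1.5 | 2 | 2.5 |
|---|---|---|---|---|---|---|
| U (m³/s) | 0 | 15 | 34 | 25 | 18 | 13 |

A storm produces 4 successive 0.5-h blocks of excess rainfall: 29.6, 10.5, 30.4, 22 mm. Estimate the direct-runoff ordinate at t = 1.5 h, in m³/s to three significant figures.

Q ≈ 155 m³/s

By discrete convolution, Q_j = Σ (P_i / 10 mm) · U_{j−i}.
At t = 1.5 h (j=3): Q = (29.6/10)·25 + (10.5/10)·34 + (30.4/10)·15 + (22/10)·0 = 155 m³/s.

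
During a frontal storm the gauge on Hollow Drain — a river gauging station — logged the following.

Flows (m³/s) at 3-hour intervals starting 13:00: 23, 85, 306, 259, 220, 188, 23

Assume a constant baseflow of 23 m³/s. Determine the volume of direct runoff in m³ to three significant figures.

V ≈ 1.02 × 10^7 m³

Direct-runoff ordinates (Q − Q_b): 0.0, 62.0, 283.0, 236.0, 197.0, 165.0, 0.0 m³/s.
ΣQ_DR = 943.0 m³/s.
With Δt = 3 h = 10800 s, V = ΣQ_DR · Δt = 943.0 × 10800 = 1.02 × 10^7 m³.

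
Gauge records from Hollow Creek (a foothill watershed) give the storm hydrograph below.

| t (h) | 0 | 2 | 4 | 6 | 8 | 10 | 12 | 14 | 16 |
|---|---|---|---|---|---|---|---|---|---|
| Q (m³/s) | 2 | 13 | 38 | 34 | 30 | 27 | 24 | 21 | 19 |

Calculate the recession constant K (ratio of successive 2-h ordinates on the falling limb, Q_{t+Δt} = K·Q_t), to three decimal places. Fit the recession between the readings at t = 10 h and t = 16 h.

Using the recession-limb readings at t = 10 h and t = 16 h: Q falls from 27 to 19 m³/s over 3 intervals.
K = (Q₂/Q₁)^(1/3) = (19/27)^(1/3) = 0.889.

K ≈ 0.889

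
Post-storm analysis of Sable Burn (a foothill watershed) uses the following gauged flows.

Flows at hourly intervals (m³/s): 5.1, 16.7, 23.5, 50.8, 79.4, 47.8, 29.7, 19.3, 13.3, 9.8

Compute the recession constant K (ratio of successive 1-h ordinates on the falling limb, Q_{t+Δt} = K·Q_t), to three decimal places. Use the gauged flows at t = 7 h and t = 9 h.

K ≈ 0.713

Using the recession-limb readings at t = 7 h and t = 9 h: Q falls from 19.3 to 9.8 m³/s over 2 intervals.
K = (Q₂/Q₁)^(1/2) = (9.8/19.3)^(1/2) = 0.713.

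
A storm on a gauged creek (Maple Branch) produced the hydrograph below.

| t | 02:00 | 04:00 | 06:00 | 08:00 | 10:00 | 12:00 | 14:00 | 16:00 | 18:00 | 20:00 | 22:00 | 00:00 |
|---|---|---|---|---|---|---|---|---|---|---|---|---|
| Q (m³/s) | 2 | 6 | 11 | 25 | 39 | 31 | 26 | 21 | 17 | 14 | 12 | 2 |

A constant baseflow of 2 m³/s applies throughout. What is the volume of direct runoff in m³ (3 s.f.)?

V ≈ 1.31 × 10^6 m³

Direct-runoff ordinates (Q − Q_b): 0.0, 4.0, 9.0, 23.0, 37.0, 29.0, 24.0, 19.0, 15.0, 12.0, 10.0, 0.0 m³/s.
ΣQ_DR = 182.0 m³/s.
With Δt = 2 h = 7200 s, V = ΣQ_DR · Δt = 182.0 × 7200 = 1.31 × 10^6 m³.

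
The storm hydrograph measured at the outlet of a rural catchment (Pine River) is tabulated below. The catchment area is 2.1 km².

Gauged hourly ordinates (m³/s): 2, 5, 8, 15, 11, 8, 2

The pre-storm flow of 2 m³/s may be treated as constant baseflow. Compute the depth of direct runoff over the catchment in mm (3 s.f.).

d ≈ 63.4 mm

Direct runoff: 0.0, 3.0, 6.0, 13.0, 9.0, 6.0, 0.0 m³/s; ΣQ_DR = 37.00 m³/s.
V = ΣQ_DR · Δt = 37.00 × 3600 s = 1.332 × 10^5 m³.
Over A = 2.1 km², depth = V / A = 63.4 mm.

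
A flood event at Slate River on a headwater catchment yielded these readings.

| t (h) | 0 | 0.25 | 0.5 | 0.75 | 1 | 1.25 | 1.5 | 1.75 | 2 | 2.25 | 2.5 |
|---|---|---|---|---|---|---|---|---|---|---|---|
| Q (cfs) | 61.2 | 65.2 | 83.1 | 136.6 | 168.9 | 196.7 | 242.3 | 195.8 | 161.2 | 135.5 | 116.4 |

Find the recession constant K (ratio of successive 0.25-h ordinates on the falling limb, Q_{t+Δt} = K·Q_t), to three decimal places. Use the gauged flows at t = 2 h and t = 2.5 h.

K ≈ 0.850

Using the recession-limb readings at t = 2 h and t = 2.5 h: Q falls from 161.2 to 116.4 cfs over 2 intervals.
K = (Q₂/Q₁)^(1/2) = (116.4/161.2)^(1/2) = 0.850.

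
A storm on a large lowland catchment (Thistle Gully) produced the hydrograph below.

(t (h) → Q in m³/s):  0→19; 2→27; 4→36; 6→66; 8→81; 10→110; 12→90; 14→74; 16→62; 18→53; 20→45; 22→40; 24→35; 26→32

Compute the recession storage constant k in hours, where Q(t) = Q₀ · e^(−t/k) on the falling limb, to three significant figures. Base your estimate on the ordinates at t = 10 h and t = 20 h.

k ≈ 11.2 h

On the falling limb, Q drops from 110 to 45 m³/s between t = 10 h and t = 20 h (Δt = 10 h).
k = −Δt / ln(Q₂/Q₁) = −10 / ln(45/110) = 11.2 h.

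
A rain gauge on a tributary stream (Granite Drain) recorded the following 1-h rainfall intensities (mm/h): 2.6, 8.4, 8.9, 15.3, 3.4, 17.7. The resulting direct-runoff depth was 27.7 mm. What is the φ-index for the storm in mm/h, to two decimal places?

Only the 4 blocks with intensity above φ contribute runoff: 8.4, 8.9, 15.3, 17.7 mm/h.
Σ(I−φ)·Δt = d  ⇒  (8.4+8.9+15.3+17.7 − 4φ)·1 = 27.7
φ = (50.30 − 27.7/1) / 4 = 5.65 mm/h.

φ ≈ 5.65 mm/h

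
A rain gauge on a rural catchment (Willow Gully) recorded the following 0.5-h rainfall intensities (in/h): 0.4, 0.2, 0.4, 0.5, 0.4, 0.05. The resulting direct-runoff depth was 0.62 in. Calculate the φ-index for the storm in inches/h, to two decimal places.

φ ≈ 0.13 in/h

Only the 5 blocks with intensity above φ contribute runoff: 0.4, 0.2, 0.4, 0.5, 0.4 in/h.
Σ(I−φ)·Δt = d  ⇒  (0.4+0.2+0.4+0.5+0.4 − 5φ)·0.5 = 0.62
φ = (1.900 − 0.62/0.5) / 5 = 0.13 in/h.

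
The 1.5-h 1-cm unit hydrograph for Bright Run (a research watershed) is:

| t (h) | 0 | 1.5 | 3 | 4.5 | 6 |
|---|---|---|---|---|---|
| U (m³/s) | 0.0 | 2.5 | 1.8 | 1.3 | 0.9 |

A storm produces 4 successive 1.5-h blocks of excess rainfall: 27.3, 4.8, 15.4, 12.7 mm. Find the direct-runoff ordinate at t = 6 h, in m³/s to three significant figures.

Q ≈ 9.03 m³/s

By discrete convolution, Q_j = Σ (P_i / 10 mm) · U_{j−i}.
At t = 6 h (j=4): Q = (27.3/10)·0.9 + (4.8/10)·1.3 + (15.4/10)·1.8 + (12.7/10)·2.5 = 9.03 m³/s.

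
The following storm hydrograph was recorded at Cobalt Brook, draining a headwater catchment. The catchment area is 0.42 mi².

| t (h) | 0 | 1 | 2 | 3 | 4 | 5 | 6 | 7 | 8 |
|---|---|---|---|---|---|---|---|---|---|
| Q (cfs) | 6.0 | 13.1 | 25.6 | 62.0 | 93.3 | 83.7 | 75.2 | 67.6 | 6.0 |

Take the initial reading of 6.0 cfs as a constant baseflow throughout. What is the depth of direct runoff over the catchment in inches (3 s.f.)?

d ≈ 1.40 in

Direct runoff: 0.0, 7.1, 19.6, 56.0, 87.3, 77.7, 69.2, 61.6, 0.0 cfs; ΣQ_DR = 378.5 cfs.
V = ΣQ_DR · Δt = 378.5 × 3600 s = 1.363 × 10^6 ft³.
Over A = 0.42 mi², depth = V / A = 1.40 in.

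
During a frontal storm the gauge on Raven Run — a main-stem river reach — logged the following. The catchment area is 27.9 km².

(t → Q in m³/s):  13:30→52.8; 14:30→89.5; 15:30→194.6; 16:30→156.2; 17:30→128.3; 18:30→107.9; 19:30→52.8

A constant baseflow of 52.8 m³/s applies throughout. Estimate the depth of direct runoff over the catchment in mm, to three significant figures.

d ≈ 53.2 mm

Direct runoff: 0.0, 36.7, 141.8, 103.4, 75.5, 55.1, 0.0 m³/s; ΣQ_DR = 412.5 m³/s.
V = ΣQ_DR · Δt = 412.5 × 3600 s = 1.485 × 10^6 m³.
Over A = 27.9 km², depth = V / A = 53.2 mm.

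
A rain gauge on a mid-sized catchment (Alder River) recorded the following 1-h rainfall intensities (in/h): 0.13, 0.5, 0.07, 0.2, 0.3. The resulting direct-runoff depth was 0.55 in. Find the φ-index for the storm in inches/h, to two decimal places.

Only the 3 blocks with intensity above φ contribute runoff: 0.5, 0.2, 0.3 in/h.
Σ(I−φ)·Δt = d  ⇒  (0.5+0.2+0.3 − 3φ)·1 = 0.55
φ = (1.000 − 0.55/1) / 3 = 0.15 in/h.

φ ≈ 0.15 in/h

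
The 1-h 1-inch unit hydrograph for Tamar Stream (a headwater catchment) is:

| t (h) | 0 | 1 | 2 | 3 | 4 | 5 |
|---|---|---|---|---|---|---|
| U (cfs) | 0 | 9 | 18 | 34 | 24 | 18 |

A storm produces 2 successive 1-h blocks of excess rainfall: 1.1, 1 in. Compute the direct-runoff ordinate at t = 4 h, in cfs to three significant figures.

By discrete convolution, Q_j = Σ (P_i / 1 in) · U_{j−i}.
At t = 4 h (j=4): Q = (1.1/1)·24 + (1/1)·34 = 60.4 cfs.

Q ≈ 60.4 cfs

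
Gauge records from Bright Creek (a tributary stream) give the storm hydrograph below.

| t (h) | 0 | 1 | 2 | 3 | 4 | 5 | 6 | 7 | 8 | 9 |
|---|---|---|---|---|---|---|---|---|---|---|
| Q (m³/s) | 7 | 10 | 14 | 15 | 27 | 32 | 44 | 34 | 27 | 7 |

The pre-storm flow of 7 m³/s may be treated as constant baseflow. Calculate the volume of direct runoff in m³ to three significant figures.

V ≈ 5.29 × 10^5 m³

Direct-runoff ordinates (Q − Q_b): 0.0, 3.0, 7.0, 8.0, 20.0, 25.0, 37.0, 27.0, 20.0, 0.0 m³/s.
ΣQ_DR = 147.0 m³/s.
With Δt = 1 h = 3600 s, V = ΣQ_DR · Δt = 147.0 × 3600 = 5.29 × 10^5 m³.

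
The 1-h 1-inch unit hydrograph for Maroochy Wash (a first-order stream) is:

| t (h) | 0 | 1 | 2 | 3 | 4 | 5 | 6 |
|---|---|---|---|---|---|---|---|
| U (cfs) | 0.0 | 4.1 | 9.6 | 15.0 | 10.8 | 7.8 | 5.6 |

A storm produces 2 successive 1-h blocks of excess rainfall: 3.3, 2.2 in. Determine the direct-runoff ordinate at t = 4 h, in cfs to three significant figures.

Q ≈ 68.6 cfs

By discrete convolution, Q_j = Σ (P_i / 1 in) · U_{j−i}.
At t = 4 h (j=4): Q = (3.3/1)·10.8 + (2.2/1)·15.0 = 68.6 cfs.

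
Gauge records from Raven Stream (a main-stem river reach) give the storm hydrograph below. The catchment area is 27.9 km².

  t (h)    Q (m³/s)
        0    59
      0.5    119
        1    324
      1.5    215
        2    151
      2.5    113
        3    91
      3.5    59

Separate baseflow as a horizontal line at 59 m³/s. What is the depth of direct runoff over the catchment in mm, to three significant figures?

d ≈ 42.5 mm

Direct runoff: 0.0, 60.0, 265.0, 156.0, 92.0, 54.0, 32.0, 0.0 m³/s; ΣQ_DR = 659.0 m³/s.
V = ΣQ_DR · Δt = 659.0 × 1800 s = 1.186 × 10^6 m³.
Over A = 27.9 km², depth = V / A = 42.5 mm.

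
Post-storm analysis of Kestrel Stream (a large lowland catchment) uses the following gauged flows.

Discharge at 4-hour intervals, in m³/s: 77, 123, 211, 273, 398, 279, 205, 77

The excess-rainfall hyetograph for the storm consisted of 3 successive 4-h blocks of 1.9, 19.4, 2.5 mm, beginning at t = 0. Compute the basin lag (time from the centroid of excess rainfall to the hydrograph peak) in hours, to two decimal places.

t_L ≈ 9.90 h

Centroid of excess rainfall: t_c = Σ P_i·t̄_i / ΣP_i = 6.1008 h (block centres at 2, 6, 10 h).
Hydrograph peak occurs at t = 16 h, so basin lag t_L = 16 − 6.1008 = 9.90 h.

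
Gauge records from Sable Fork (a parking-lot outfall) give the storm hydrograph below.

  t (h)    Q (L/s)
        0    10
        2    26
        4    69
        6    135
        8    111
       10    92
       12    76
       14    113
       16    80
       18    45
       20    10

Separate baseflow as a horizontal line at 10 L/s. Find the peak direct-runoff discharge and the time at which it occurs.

Q_p = 125.0 L/s at t = 6 h

Subtracting baseflow gives direct-runoff ordinates: 0.0, 16.0, 59.0, 125.0, 101.0, 82.0, 66.0, 103.0, 70.0, 35.0, 0.0 L/s.
The maximum is 125.0 L/s, occurring at the reading for t = 6 h.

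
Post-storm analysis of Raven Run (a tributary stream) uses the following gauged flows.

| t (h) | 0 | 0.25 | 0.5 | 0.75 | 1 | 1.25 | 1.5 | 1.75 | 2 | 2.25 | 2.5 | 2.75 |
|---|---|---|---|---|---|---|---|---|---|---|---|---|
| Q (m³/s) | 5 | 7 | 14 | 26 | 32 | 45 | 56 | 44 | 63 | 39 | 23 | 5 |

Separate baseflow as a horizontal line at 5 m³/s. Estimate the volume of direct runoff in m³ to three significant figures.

Direct-runoff ordinates (Q − Q_b): 0.0, 2.0, 9.0, 21.0, 27.0, 40.0, 51.0, 39.0, 58.0, 34.0, 18.0, 0.0 m³/s.
ΣQ_DR = 299.0 m³/s.
With Δt = 0.25 h = 900 s, V = ΣQ_DR · Δt = 299.0 × 900 = 2.69 × 10^5 m³.

V ≈ 2.69 × 10^5 m³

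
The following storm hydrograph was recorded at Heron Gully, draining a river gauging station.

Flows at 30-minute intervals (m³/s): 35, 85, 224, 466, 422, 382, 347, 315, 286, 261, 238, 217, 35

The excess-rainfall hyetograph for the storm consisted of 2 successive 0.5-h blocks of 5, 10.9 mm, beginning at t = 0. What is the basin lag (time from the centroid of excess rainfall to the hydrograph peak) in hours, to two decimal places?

Centroid of excess rainfall: t_c = Σ P_i·t̄_i / ΣP_i = 0.5928 h (block centres at 0.25, 0.75 h).
Hydrograph peak occurs at t = 1.5 h, so basin lag t_L = 1.5 − 0.5928 = 0.91 h.

t_L ≈ 0.91 h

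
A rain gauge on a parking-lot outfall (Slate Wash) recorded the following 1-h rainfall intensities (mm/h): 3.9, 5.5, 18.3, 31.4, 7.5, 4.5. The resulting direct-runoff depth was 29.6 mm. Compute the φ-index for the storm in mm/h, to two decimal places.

φ ≈ 10.05 mm/h

Only the 2 blocks with intensity above φ contribute runoff: 18.3, 31.4 mm/h.
Σ(I−φ)·Δt = d  ⇒  (18.3+31.4 − 2φ)·1 = 29.6
φ = (49.70 − 29.6/1) / 2 = 10.05 mm/h.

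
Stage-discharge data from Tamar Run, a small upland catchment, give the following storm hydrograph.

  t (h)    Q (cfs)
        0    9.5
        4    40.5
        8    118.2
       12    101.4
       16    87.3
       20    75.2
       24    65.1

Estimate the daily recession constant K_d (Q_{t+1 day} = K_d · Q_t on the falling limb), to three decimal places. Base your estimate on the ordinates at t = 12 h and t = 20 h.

Between t = 12 h and t = 20 h the flow falls from 101.4 to 75.2 cfs over 2×4 h = 8 h.
Per-interval ratio K = (75.2/101.4)^(1/2) = 0.8612; K_d = K^(24/4) = 0.408.

K_d ≈ 0.408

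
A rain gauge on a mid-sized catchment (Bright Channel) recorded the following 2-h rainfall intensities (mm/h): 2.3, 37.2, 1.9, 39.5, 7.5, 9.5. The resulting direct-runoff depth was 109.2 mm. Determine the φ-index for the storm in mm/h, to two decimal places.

Only the 2 blocks with intensity above φ contribute runoff: 37.2, 39.5 mm/h.
Σ(I−φ)·Δt = d  ⇒  (37.2+39.5 − 2φ)·2 = 109.2
φ = (76.70 − 109.2/2) / 2 = 11.05 mm/h.

φ ≈ 11.05 mm/h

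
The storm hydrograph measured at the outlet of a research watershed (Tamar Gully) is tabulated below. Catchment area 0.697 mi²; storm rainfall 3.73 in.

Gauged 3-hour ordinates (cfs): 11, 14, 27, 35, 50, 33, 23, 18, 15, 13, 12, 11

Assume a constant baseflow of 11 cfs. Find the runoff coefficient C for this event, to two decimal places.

ΣQ_DR = 130.0 cfs; V = ΣQ_DR·Δt = 1.404 × 10^6 ft³.
Runoff depth d = V / A = 0.8671 in.
C = d / P = 0.8671 / 3.73 = 0.23.

C ≈ 0.23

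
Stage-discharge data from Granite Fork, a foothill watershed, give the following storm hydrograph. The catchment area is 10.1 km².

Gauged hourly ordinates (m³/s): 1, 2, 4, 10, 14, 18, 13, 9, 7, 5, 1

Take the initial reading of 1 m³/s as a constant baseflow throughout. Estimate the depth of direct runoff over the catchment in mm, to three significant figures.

Direct runoff: 0.0, 1.0, 3.0, 9.0, 13.0, 17.0, 12.0, 8.0, 6.0, 4.0, 0.0 m³/s; ΣQ_DR = 73.00 m³/s.
V = ΣQ_DR · Δt = 73.00 × 3600 s = 2.628 × 10^5 m³.
Over A = 10.1 km², depth = V / A = 26.0 mm.

d ≈ 26.0 mm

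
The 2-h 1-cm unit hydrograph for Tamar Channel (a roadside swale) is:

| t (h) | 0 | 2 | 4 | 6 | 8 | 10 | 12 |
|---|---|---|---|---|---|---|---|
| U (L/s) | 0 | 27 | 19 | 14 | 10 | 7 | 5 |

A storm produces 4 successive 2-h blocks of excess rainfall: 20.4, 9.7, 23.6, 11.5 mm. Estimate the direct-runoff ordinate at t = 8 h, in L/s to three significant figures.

Q ≈ 110 L/s

By discrete convolution, Q_j = Σ (P_i / 10 mm) · U_{j−i}.
At t = 8 h (j=4): Q = (20.4/10)·10 + (9.7/10)·14 + (23.6/10)·19 + (11.5/10)·27 = 110 L/s.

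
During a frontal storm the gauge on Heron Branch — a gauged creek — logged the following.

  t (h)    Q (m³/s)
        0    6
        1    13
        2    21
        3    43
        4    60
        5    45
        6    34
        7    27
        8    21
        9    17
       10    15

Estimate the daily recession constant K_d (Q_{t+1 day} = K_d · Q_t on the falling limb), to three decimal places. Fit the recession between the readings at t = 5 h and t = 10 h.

K_d ≈ 0.005

Between t = 5 h and t = 10 h the flow falls from 45 to 15 m³/s over 5×1 h = 5 h.
Per-interval ratio K = (15/45)^(1/5) = 0.8027; K_d = K^(24/1) = 0.005.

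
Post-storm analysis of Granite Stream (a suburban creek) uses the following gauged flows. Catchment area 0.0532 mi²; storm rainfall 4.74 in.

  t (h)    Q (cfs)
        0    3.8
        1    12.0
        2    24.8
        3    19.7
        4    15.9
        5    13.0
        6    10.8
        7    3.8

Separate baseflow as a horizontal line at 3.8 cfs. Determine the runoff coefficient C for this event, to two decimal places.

ΣQ_DR = 73.40 cfs; V = ΣQ_DR·Δt = 2.642 × 10^5 ft³.
Runoff depth d = V / A = 2.138 in.
C = d / P = 2.138 / 4.74 = 0.45.

C ≈ 0.45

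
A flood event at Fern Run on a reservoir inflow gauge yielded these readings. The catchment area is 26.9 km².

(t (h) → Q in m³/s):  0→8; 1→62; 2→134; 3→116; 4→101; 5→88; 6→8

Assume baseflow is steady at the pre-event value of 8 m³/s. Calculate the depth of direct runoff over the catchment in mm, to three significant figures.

d ≈ 61.7 mm

Direct runoff: 0.0, 54.0, 126.0, 108.0, 93.0, 80.0, 0.0 m³/s; ΣQ_DR = 461.0 m³/s.
V = ΣQ_DR · Δt = 461.0 × 3600 s = 1.660 × 10^6 m³.
Over A = 26.9 km², depth = V / A = 61.7 mm.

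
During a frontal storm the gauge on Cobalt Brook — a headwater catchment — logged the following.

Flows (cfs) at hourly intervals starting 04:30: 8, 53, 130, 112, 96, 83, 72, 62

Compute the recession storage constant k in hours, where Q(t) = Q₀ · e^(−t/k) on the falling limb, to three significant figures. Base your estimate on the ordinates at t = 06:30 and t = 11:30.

k ≈ 6.75 h

On the falling limb, Q drops from 130 to 62 cfs between t = 06:30 and t = 11:30 (Δt = 5 h).
k = −Δt / ln(Q₂/Q₁) = −5 / ln(62/130) = 6.75 h.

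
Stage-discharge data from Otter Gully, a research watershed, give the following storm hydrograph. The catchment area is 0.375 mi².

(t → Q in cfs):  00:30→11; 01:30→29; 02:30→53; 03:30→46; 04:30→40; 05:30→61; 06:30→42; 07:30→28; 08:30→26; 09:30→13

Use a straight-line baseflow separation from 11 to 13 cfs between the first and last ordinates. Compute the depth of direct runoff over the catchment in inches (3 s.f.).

d ≈ 0.946 in

Direct runoff: 0.00, 17.78, 41.56, 34.33, 28.11, 48.89, 29.67, 15.44, 13.22, 0.00 cfs; ΣQ_DR = 229.0 cfs.
V = ΣQ_DR · Δt = 229.0 × 3600 s = 8.244 × 10^5 ft³.
Over A = 0.375 mi², depth = V / A = 0.946 in.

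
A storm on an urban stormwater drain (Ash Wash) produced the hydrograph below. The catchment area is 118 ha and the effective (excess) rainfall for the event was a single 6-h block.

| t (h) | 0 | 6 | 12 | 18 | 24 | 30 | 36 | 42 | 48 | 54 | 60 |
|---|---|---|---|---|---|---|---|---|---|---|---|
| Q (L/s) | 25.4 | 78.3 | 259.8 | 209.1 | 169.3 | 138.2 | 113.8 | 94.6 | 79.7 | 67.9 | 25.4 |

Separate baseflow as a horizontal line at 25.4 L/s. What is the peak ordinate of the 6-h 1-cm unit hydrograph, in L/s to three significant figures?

U_p ≈ 130 L/s

Direct runoff: 0.0, 52.9, 234.4, 183.7, 143.9, 112.8, 88.4, 69.2, 54.3, 42.5, 0.0 L/s; ΣQ_DR = 982.1 L/s, peak = 234.4 L/s.
Runoff depth d = ΣQ_DR·Δt / A = 982.1 × 21600 / (118 ha) = 17.98 mm.
The 1-cm UH is the DRH scaled by (10 mm)/d, so U_p = 234.4 × 10/17.98 = 130 L/s.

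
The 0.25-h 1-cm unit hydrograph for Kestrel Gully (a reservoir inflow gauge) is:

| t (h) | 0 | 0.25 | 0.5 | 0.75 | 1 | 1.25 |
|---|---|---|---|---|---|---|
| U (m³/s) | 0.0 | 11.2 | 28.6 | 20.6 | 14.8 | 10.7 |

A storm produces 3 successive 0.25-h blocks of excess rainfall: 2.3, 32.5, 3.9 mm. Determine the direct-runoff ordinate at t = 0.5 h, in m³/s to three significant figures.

By discrete convolution, Q_j = Σ (P_i / 10 mm) · U_{j−i}.
At t = 0.5 h (j=2): Q = (2.3/10)·28.6 + (32.5/10)·11.2 + (3.9/10)·0.0 = 43.0 m³/s.

Q ≈ 43.0 m³/s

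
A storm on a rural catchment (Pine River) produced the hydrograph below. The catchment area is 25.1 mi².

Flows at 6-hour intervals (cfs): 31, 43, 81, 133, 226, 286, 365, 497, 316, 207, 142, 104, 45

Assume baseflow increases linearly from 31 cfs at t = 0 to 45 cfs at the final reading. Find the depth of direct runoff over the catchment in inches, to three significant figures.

Direct runoff: 0.00, 10.83, 47.67, 98.50, 190.33, 249.17, 327.00, 457.83, 275.67, 165.50, 99.33, 60.17, 0.00 cfs; ΣQ_DR = 1982 cfs.
V = ΣQ_DR · Δt = 1982 × 21600 s = 4.281 × 10^7 ft³.
Over A = 25.1 mi², depth = V / A = 0.734 in.

d ≈ 0.734 in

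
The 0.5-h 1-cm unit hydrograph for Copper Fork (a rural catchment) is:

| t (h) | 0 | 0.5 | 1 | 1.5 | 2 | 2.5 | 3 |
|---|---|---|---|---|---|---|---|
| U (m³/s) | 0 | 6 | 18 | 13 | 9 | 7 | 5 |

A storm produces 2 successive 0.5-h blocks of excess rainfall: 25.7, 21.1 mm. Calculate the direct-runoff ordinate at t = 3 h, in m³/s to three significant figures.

By discrete convolution, Q_j = Σ (P_i / 10 mm) · U_{j−i}.
At t = 3 h (j=6): Q = (25.7/10)·5 + (21.1/10)·7 = 27.6 m³/s.

Q ≈ 27.6 m³/s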